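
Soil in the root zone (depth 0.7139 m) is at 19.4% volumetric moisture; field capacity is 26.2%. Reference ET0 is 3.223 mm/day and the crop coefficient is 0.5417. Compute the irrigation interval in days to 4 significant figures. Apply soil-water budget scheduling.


Approach: apply soil-water budget scheduling, SMD = (FC-theta)/100*depth*1000; ETc = ET0*Kc; interval = SMD/ETc.
Step 1 — soil moisture deficit:
  SMD = (26.2 - 19.4)/100 * 0.7139 * 1000 = 48.5452 mm
Step 2 — daily crop ET (ETc = ET0*Kc):
  ETc = 3.223 * 0.5417 = 1.74590 mm/day
Step 3 — irrigation interval (SMD/ETc):
  interval = 48.5452 / 1.74590 = 27.81 days
Therefore the irrigation interval = 27.81 days.


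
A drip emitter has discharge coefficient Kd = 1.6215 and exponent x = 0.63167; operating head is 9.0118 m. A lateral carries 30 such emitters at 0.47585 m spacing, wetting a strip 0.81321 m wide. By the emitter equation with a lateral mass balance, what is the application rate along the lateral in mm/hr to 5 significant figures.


Approach: apply the emitter equation with a lateral mass balance, q = Kd*h^x; Q = n*q; rate = Q/(n*spacing*width).
Step 1 — single emitter flow (q = Kd*h^x):
  q = 1.6215 * 9.0118^0.63167 = 6.501937 L/hr
Step 2 — total lateral flow: Q = 30 * 6.501937 = 195.0581 L/hr
Step 3 — wetted area: A = 30 * 0.47585 * 0.81321 = 11.60898 m^2
Step 4 — application rate: Q/A = 195.0581/11.60898 = 16.802 mm/hr
Therefore the application rate along the lateral = 16.802 mm/hr.


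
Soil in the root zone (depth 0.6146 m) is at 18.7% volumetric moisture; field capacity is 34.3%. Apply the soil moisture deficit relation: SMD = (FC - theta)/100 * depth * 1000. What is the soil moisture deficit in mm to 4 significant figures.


SMD = (34.3 - 18.7)/100 * 0.6146 * 1000 = 95.88 mm
Therefore the soil moisture deficit = 95.88 mm.


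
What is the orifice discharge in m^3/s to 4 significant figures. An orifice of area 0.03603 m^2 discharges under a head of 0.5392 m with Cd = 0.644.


Approach: apply the orifice equation, Q = Cd*A*sqrt(2*g*h).
Q = 0.644 * 0.03603 * sqrt(2*9.81*0.5392) = 0.07547 m^3/s
Therefore the orifice discharge = 0.07547 m^3/s.


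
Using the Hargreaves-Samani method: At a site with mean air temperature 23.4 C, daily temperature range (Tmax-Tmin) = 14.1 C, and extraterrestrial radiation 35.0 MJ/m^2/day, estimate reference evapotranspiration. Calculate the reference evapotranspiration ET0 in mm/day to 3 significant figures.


Approach: apply the Hargreaves-Samani method, ET0 = 0.0023*(Tmean+17.8)*sqrt(Tmax-Tmin)*0.408*Ra.
ET0 = 0.0023*(23.4+17.8)*sqrt(14.1)*0.408*35.0 = 5.08 mm/day
Therefore the reference evapotranspiration ET0 = 5.08 mm/day.


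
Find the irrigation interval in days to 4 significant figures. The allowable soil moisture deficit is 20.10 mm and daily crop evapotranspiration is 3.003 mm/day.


Approach: apply the irrigation interval relation, interval = SMD / ETc.
interval = 20.10 / 3.003 = 6.693 days
Therefore the irrigation interval = 6.693 days.


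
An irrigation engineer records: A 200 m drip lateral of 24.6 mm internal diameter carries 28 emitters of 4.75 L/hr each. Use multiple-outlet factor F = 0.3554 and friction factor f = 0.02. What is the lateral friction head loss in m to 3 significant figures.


Approach: apply Darcy-Weisbach with the multiple-outlet F-factor, Q = n*q/(3600*1000) m^3/s; v = Q/A; hf = F*f*(L/D)*(v^2/(2g)).
Q = 28*4.75/(3600*1000) = 3.6944e-05 m^3/s
A = pi*(24.6e-3/2)^2 = 4.7529e-04 m^2, so v = Q/A = 0.077730 m/s
hf = 0.3554*0.02*(200/0.0246)*(0.077730^2/(2*9.81)) = 0.0178 m
Therefore the lateral friction head loss = 0.0178 m.


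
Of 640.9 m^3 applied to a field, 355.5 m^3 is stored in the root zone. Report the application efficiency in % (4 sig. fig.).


Approach: apply the application efficiency ratio, Ea = (stored/applied)*100.
Ea = (355.5/640.9)*100 = 55.47 %
Therefore the application efficiency = 55.47 %.


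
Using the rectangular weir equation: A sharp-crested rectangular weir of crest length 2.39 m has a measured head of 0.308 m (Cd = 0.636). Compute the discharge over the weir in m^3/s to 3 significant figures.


Approach: apply the rectangular weir equation, Q = (2/3)*Cd*L*sqrt(2g)*H^1.5.
Q = (2/3)*0.636*2.39*sqrt(2*9.81)*0.308^1.5 = 0.767 m^3/s
Therefore the discharge over the weir = 0.767 m^3/s.


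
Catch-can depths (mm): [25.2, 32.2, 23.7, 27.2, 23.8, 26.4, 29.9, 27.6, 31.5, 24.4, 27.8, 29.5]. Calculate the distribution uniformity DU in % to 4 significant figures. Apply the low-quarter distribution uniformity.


Approach: apply the low-quarter distribution uniformity, DU = (mean of lowest quarter of readings / overall mean)*100.
sorted lowest 3 of 12: [23.7, 23.8, 24.4] -> mean = 23.9667 mm
overall mean = 27.4333 mm
DU = (23.9667/27.4333)*100 = 87.36 %
Therefore the distribution uniformity DU = 87.36 %.


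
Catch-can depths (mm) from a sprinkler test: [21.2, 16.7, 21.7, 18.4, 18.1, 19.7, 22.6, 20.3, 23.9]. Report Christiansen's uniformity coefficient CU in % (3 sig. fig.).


Approach: apply Christiansen's uniformity coefficient, CU = (1 - mean_abs_deviation/mean)*100.
mean = 20.289 mm
mean |d_i - mean| = 1.8346 mm
CU = (1 - 1.8346/20.289)*100 = 91.0 %
Therefore Christiansen's uniformity coefficient CU = 91.0 %.


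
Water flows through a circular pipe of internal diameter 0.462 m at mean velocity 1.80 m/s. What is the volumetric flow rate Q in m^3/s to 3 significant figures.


Approach: apply the continuity equation for pipe flow, Q = A * v with A = pi*(D/2)^2.
A = pi*(0.462/2)^2 = 0.16764 m^2
Q = 0.16764 * 1.80 = 0.302 m^3/s
Therefore the volumetric flow rate Q = 0.302 m^3/s.


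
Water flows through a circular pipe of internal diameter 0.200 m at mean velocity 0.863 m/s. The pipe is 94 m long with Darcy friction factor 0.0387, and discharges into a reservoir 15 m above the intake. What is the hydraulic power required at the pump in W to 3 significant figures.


Approach: apply continuity + Darcy-Weisbach + hydraulic power, Q = A*v; hf = f*(L/D)*(v^2/(2g)); H = static + hf; P = rho*g*Q*H.
Step 1 — flow rate (continuity, Q = A*v):
  A = pi*(0.200/2)^2 = 0.031416 m^2
  Q = 0.031416 * 0.863 = 0.027112 m^3/s
Step 2 — friction head loss (Darcy-Weisbach):
  hf = 0.0387 * (94/0.200) * (0.863^2 / (2*9.81))
  hf = 0.69045 m
Step 3 — total head: H = 15 + 0.69045 = 15.690 m
Step 4 — hydraulic power (P = rho*g*Q*H):
  P = 1000 * 9.81 * 0.027112 * 15.690 = 4170 W
Therefore the hydraulic power required at the pump = 4170 W.


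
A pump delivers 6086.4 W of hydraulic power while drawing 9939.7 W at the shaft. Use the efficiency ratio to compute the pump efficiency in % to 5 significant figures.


Approach: apply the efficiency ratio, eta = (P_out/P_in)*100.
eta = (6086.4 / 9939.7) * 100 = 61.233 %
Therefore the pump efficiency = 61.233 %.


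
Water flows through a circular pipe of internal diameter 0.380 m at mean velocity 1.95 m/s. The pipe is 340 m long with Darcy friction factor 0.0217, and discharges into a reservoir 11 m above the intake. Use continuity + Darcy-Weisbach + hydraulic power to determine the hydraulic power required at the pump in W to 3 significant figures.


Approach: apply continuity + Darcy-Weisbach + hydraulic power, Q = A*v; hf = f*(L/D)*(v^2/(2g)); H = static + hf; P = rho*g*Q*H.
Step 1 — flow rate (continuity, Q = A*v):
  A = pi*(0.380/2)^2 = 0.11341 m^2
  Q = 0.11341 * 1.95 = 0.22115 m^3/s
Step 2 — friction head loss (Darcy-Weisbach):
  hf = 0.0217 * (340/0.380) * (1.95^2 / (2*9.81))
  hf = 3.7629 m
Step 3 — total head: H = 11 + 3.7629 = 14.763 m
Step 4 — hydraulic power (P = rho*g*Q*H):
  P = 1000 * 9.81 * 0.22115 * 14.763 = 32000 W
Therefore the hydraulic power required at the pump = 32000 W.


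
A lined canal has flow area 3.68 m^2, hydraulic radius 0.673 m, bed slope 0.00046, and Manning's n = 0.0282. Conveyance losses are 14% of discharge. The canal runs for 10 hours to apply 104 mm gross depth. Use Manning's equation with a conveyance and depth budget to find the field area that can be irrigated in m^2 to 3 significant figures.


Approach: apply Manning's equation with a conveyance and depth budget, Q = (1/n)*A*R^(2/3)*S^(1/2); Q_field = Q*(1-loss); Area = Q_field*t/(d/1000).
Step 1 — canal discharge (Manning's equation):
  Q = (1/0.0282) * 3.68 * 0.673^(2/3) * 0.00046^(1/2) = 2.1494 m^3/s
Step 2 — delivered flow: Q_field = 2.1494*(1 - 14/100) = 1.8485 m^3/s
Step 3 — volume delivered: V = 1.8485 * 10*3600 = 66546 m^3
Step 4 — area served: A = V / (depth/1000) = 66546 / 0.104 = 640000 m^2
Therefore the field area that can be irrigated = 640000 m^2.


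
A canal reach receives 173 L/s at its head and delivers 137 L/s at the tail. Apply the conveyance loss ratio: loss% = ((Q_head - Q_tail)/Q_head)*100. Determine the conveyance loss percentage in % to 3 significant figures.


loss = ((173 - 137)/173)*100 = 20.8 %
Therefore the conveyance loss percentage = 20.8 %.


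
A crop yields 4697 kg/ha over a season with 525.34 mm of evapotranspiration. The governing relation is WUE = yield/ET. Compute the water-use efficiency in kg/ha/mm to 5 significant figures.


WUE = 4697 / 525.34 = 8.9409 kg/ha/mm
Therefore the water-use efficiency = 8.9409 kg/ha/mm.


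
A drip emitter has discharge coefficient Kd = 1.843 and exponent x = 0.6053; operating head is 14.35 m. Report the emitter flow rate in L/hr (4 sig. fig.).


Approach: apply the emitter characteristic equation, q = Kd * h^x.
q = 1.843 * 14.35^0.6053 = 9.242 L/hr
Therefore the emitter flow rate = 9.242 L/hr.


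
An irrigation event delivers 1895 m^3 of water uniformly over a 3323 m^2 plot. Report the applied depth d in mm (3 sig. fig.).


Approach: apply depth from volume over area, d = (V/A)*1000.
d = (1895 / 3323) * 1000 = 570 mm
Therefore the applied depth d = 570 mm.


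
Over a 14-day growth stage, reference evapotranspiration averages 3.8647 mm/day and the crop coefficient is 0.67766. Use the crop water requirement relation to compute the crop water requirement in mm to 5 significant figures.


Approach: apply the crop water requirement relation, CWR = ET0 * Kc * days.
CWR = 3.8647 * 0.67766 * 14 = 36.665 mm
Therefore the crop water requirement = 36.665 mm.


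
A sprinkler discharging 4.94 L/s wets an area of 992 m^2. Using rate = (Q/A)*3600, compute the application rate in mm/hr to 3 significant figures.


rate = (4.94 / 992) * 3600 = 17.9 mm/hr
Therefore the application rate = 17.9 mm/hr.


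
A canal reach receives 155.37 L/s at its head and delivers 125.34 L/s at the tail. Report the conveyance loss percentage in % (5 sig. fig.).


Approach: apply the conveyance loss ratio, loss% = ((Q_head - Q_tail)/Q_head)*100.
loss = ((155.37 - 125.34)/155.37)*100 = 19.328 %
Therefore the conveyance loss percentage = 19.328 %.


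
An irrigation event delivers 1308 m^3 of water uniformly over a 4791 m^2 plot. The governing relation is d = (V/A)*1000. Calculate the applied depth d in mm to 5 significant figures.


d = (1308 / 4791) * 1000 = 273.01 mm
Therefore the applied depth d = 273.01 mm.


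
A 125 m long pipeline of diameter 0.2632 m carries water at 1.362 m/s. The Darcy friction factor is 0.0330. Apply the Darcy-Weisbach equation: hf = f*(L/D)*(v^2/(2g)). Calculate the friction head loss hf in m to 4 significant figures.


hf = 0.0330 * (125/0.2632) * (1.362^2 / (2*9.81))
hf = 1.482 m
Therefore the friction head loss hf = 1.482 m.


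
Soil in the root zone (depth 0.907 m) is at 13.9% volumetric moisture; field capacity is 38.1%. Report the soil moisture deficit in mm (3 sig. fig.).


Approach: apply the soil moisture deficit relation, SMD = (FC - theta)/100 * depth * 1000.
SMD = (38.1 - 13.9)/100 * 0.907 * 1000 = 219 mm
Therefore the soil moisture deficit = 219 mm.


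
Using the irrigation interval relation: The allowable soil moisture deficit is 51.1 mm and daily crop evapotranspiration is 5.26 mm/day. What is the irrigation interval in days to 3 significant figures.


Approach: apply the irrigation interval relation, interval = SMD / ETc.
interval = 51.1 / 5.26 = 9.71 days
Therefore the irrigation interval = 9.71 days.


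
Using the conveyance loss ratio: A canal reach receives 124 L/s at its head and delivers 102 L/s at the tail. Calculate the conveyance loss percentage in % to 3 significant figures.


Approach: apply the conveyance loss ratio, loss% = ((Q_head - Q_tail)/Q_head)*100.
loss = ((124 - 102)/124)*100 = 17.7 %
Therefore the conveyance loss percentage = 17.7 %.


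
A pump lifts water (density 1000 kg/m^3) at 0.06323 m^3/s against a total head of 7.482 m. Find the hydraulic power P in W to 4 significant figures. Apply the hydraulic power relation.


Approach: apply the hydraulic power relation, P = rho*g*Q*H.
P = 1000 * 9.81 * 0.06323 * 7.482 = 4641 W
Therefore the hydraulic power P = 4641 W.


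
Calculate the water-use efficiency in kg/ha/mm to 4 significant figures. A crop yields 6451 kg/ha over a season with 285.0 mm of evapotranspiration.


Approach: apply the water-use efficiency ratio, WUE = yield/ET.
WUE = 6451 / 285.0 = 22.64 kg/ha/mm
Therefore the water-use efficiency = 22.64 kg/ha/mm.


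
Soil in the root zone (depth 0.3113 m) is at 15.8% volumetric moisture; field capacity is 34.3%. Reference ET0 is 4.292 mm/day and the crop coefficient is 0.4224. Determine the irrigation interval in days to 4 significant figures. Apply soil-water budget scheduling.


Approach: apply soil-water budget scheduling, SMD = (FC-theta)/100*depth*1000; ETc = ET0*Kc; interval = SMD/ETc.
Step 1 — soil moisture deficit:
  SMD = (34.3 - 15.8)/100 * 0.3113 * 1000 = 57.5905 mm
Step 2 — daily crop ET (ETc = ET0*Kc):
  ETc = 4.292 * 0.4224 = 1.81294 mm/day
Step 3 — irrigation interval (SMD/ETc):
  interval = 57.5905 / 1.81294 = 31.77 days
Therefore the irrigation interval = 31.77 days.


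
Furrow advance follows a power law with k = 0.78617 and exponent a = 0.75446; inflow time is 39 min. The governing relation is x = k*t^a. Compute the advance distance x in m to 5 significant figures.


x = 0.78617 * 39^0.75446 = 12.471 m
Therefore the advance distance x = 12.471 m.


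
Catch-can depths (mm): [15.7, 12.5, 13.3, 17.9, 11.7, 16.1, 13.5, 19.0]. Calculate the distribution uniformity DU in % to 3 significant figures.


Approach: apply the low-quarter distribution uniformity, DU = (mean of lowest quarter of readings / overall mean)*100.
sorted lowest 2 of 8: [11.7, 12.5] -> mean = 12.100 mm
overall mean = 14.963 mm
DU = (12.100/14.963)*100 = 80.9 %
Therefore the distribution uniformity DU = 80.9 %.


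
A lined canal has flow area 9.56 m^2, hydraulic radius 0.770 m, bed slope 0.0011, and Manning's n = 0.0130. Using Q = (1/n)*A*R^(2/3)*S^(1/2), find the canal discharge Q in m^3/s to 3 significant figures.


Q = (1/0.0130) * 9.56 * 0.770^(2/3) * 0.0011^(1/2) = 20.5 m^3/s
Therefore the canal discharge Q = 20.5 m^3/s.


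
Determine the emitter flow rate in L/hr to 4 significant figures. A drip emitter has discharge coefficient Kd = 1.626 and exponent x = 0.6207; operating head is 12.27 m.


Approach: apply the emitter characteristic equation, q = Kd * h^x.
q = 1.626 * 12.27^0.6207 = 7.708 L/hr
Therefore the emitter flow rate = 7.708 L/hr.


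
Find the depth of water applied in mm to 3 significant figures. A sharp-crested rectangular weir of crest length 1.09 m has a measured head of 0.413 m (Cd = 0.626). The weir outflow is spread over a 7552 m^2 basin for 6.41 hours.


Approach: apply the rectangular weir equation with a volume-to-depth conversion, Q = (2/3)*Cd*L*sqrt(2g)*H^1.5; d = Q*t/A * 1000.
Step 1 — weir discharge:
  Q = (2/3)*0.626*1.09*sqrt(2*9.81)*0.413^1.5 = 0.53479 m^3/s
Step 2 — volume: V = 0.53479 * 6.41*3600 = 12341 m^3
Step 3 — depth: d = V/A * 1000 = 12341/7552 * 1000 = 1630 mm
Therefore the depth of water applied = 1630 mm.


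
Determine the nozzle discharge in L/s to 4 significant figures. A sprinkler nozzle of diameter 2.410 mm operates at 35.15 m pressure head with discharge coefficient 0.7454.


Approach: apply the orifice equation, Q = Cd*A*sqrt(2*g*h), A = pi*(d/2)^2.
A = pi*(2.410e-3/2)^2 = 4.56167e-06 m^2
Q = 0.7454 * 4.56167e-06 * sqrt(2*9.81*35.15) * 1000 = 0.08929 L/s
Therefore the nozzle discharge = 0.08929 L/s.


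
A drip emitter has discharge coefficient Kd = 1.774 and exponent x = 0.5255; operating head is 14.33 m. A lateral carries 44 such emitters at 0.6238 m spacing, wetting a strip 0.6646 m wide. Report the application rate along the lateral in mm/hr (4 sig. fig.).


Approach: apply the emitter equation with a lateral mass balance, q = Kd*h^x; Q = n*q; rate = Q/(n*spacing*width).
Step 1 — single emitter flow (q = Kd*h^x):
  q = 1.774 * 14.33^0.5255 = 7.18722 L/hr
Step 2 — total lateral flow: Q = 44 * 7.18722 = 316.238 L/hr
Step 3 — wetted area: A = 44 * 0.6238 * 0.6646 = 18.2414 m^2
Step 4 — application rate: Q/A = 316.238/18.2414 = 17.34 mm/hr
Therefore the application rate along the lateral = 17.34 mm/hr.


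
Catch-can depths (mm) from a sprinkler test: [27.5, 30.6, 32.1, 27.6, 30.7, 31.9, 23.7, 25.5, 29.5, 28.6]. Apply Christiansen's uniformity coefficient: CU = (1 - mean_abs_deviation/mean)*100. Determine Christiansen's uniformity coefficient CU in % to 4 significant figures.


mean = 28.7700 mm
mean |d_i - mean| = 2.19000 mm
CU = (1 - 2.19000/28.7700)*100 = 92.39 %
Therefore Christiansen's uniformity coefficient CU = 92.39 %.


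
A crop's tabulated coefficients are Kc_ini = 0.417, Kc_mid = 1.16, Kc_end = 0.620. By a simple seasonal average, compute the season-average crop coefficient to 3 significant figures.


Approach: apply a simple seasonal average, Kc_avg = (Kc_ini + Kc_mid + Kc_end)/3.
Kc_avg = (0.417 + 1.16 + 0.620)/3 = 0.732
Therefore the season-average crop coefficient = 0.732.


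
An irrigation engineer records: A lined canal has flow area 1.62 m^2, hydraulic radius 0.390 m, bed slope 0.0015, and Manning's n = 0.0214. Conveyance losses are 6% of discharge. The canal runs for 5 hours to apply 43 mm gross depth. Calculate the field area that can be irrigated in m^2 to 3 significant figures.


Approach: apply Manning's equation with a conveyance and depth budget, Q = (1/n)*A*R^(2/3)*S^(1/2); Q_field = Q*(1-loss); Area = Q_field*t/(d/1000).
Step 1 — canal discharge (Manning's equation):
  Q = (1/0.0214) * 1.62 * 0.390^(2/3) * 0.0015^(1/2) = 1.5650 m^3/s
Step 2 — delivered flow: Q_field = 1.5650*(1 - 6/100) = 1.4711 m^3/s
Step 3 — volume delivered: V = 1.4711 * 5*3600 = 26480 m^3
Step 4 — area served: A = V / (depth/1000) = 26480 / 0.043 = 616000 m^2
Therefore the field area that can be irrigated = 616000 m^2.


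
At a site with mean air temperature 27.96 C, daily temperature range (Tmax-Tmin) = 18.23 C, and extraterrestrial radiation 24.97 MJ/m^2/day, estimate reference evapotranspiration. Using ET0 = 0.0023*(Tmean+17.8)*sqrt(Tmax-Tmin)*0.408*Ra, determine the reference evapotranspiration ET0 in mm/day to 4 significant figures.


ET0 = 0.0023*(27.96+17.8)*sqrt(18.23)*0.408*24.97 = 4.578 mm/day
Therefore the reference evapotranspiration ET0 = 4.578 mm/day.


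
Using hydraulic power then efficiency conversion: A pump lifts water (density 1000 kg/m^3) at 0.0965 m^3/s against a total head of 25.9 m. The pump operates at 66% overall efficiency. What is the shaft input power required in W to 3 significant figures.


Approach: apply hydraulic power then efficiency conversion, P = rho*g*Q*H; P_in = P/eta.
Step 1 — hydraulic power (P = rho*g*Q*H):
  P = 1000 * 9.81 * 0.0965 * 25.9 = 24519 W
Step 2 — input power: P_in = P/eta = 24519 / 0.66 = 37100 W
Therefore the shaft input power required = 37100 W.


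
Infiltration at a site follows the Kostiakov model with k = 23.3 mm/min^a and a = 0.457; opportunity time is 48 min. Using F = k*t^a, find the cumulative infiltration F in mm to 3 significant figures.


F = 23.3 * 48^0.457 = 137 mm
Therefore the cumulative infiltration F = 137 mm.


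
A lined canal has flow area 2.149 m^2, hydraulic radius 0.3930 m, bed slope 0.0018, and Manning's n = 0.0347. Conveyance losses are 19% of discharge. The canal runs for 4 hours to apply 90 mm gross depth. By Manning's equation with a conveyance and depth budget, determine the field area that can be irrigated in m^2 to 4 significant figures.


Approach: apply Manning's equation with a conveyance and depth budget, Q = (1/n)*A*R^(2/3)*S^(1/2); Q_field = Q*(1-loss); Area = Q_field*t/(d/1000).
Step 1 — canal discharge (Manning's equation):
  Q = (1/0.0347) * 2.149 * 0.3930^(2/3) * 0.0018^(1/2) = 1.40974 m^3/s
Step 2 — delivered flow: Q_field = 1.40974*(1 - 19/100) = 1.14189 m^3/s
Step 3 — volume delivered: V = 1.14189 * 4*3600 = 16443.2 m^3
Step 4 — area served: A = V / (depth/1000) = 16443.2 / 0.09 = 182700 m^2
Therefore the field area that can be irrigated = 182700 m^2.


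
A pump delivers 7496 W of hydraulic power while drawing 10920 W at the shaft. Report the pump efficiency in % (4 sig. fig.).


Approach: apply the efficiency ratio, eta = (P_out/P_in)*100.
eta = (7496 / 10920) * 100 = 68.64 %
Therefore the pump efficiency = 68.64 %.


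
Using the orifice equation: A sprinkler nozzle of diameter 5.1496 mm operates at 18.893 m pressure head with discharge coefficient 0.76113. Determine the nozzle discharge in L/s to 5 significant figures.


Approach: apply the orifice equation, Q = Cd*A*sqrt(2*g*h), A = pi*(d/2)^2.
A = pi*(5.1496e-3/2)^2 = 2.082749e-05 m^2
Q = 0.76113 * 2.082749e-05 * sqrt(2*9.81*18.893) * 1000 = 0.30521 L/s
Therefore the nozzle discharge = 0.30521 L/s.


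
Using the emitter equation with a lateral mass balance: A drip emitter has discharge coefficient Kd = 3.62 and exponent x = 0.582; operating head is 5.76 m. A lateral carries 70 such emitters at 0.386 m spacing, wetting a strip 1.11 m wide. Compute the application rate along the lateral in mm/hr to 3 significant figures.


Approach: apply the emitter equation with a lateral mass balance, q = Kd*h^x; Q = n*q; rate = Q/(n*spacing*width).
Step 1 — single emitter flow (q = Kd*h^x):
  q = 3.62 * 5.76^0.582 = 10.029 L/hr
Step 2 — total lateral flow: Q = 70 * 10.029 = 702.06 L/hr
Step 3 — wetted area: A = 70 * 0.386 * 1.11 = 29.992 m^2
Step 4 — application rate: Q/A = 702.06/29.992 = 23.4 mm/hr
Therefore the application rate along the lateral = 23.4 mm/hr.


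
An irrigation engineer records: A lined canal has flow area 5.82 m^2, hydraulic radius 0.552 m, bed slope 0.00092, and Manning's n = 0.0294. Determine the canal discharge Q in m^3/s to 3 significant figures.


Approach: apply Manning's equation, Q = (1/n)*A*R^(2/3)*S^(1/2).
Q = (1/0.0294) * 5.82 * 0.552^(2/3) * 0.00092^(1/2) = 4.04 m^3/s
Therefore the canal discharge Q = 4.04 m^3/s.


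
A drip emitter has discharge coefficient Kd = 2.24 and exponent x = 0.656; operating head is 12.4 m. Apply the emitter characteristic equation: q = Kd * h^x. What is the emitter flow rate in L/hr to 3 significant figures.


q = 2.24 * 12.4^0.656 = 11.7 L/hr
Therefore the emitter flow rate = 11.7 L/hr.


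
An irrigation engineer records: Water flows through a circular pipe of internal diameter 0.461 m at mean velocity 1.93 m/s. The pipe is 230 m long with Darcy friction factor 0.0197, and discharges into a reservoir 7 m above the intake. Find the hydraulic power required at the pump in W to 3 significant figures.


Approach: apply continuity + Darcy-Weisbach + hydraulic power, Q = A*v; hf = f*(L/D)*(v^2/(2g)); H = static + hf; P = rho*g*Q*H.
Step 1 — flow rate (continuity, Q = A*v):
  A = pi*(0.461/2)^2 = 0.16691 m^2
  Q = 0.16691 * 1.93 = 0.32214 m^3/s
Step 2 — friction head loss (Darcy-Weisbach):
  hf = 0.0197 * (230/0.461) * (1.93^2 / (2*9.81))
  hf = 1.8660 m
Step 3 — total head: H = 7 + 1.8660 = 8.8660 m
Step 4 — hydraulic power (P = rho*g*Q*H):
  P = 1000 * 9.81 * 0.32214 * 8.8660 = 28000 W
Therefore the hydraulic power required at the pump = 28000 W.


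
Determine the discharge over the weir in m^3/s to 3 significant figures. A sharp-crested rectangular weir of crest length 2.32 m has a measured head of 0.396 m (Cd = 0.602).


Approach: apply the rectangular weir equation, Q = (2/3)*Cd*L*sqrt(2g)*H^1.5.
Q = (2/3)*0.602*2.32*sqrt(2*9.81)*0.396^1.5 = 1.03 m^3/s
Therefore the discharge over the weir = 1.03 m^3/s.


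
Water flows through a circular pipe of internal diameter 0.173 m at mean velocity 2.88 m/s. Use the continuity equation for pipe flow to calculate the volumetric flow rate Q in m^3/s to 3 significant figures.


Approach: apply the continuity equation for pipe flow, Q = A * v with A = pi*(D/2)^2.
A = pi*(0.173/2)^2 = 0.023506 m^2
Q = 0.023506 * 2.88 = 0.0677 m^3/s
Therefore the volumetric flow rate Q = 0.0677 m^3/s.


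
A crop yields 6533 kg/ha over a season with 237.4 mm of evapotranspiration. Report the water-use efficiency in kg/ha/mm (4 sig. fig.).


Approach: apply the water-use efficiency ratio, WUE = yield/ET.
WUE = 6533 / 237.4 = 27.52 kg/ha/mm
Therefore the water-use efficiency = 27.52 kg/ha/mm.


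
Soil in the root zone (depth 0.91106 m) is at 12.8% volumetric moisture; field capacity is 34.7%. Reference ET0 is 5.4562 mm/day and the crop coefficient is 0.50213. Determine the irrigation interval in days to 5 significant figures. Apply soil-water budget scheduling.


Approach: apply soil-water budget scheduling, SMD = (FC-theta)/100*depth*1000; ETc = ET0*Kc; interval = SMD/ETc.
Step 1 — soil moisture deficit:
  SMD = (34.7 - 12.8)/100 * 0.91106 * 1000 = 199.5221 mm
Step 2 — daily crop ET (ETc = ET0*Kc):
  ETc = 5.4562 * 0.50213 = 2.739722 mm/day
Step 3 — irrigation interval (SMD/ETc):
  interval = 199.5221 / 2.739722 = 72.826 days
Therefore the irrigation interval = 72.826 days.


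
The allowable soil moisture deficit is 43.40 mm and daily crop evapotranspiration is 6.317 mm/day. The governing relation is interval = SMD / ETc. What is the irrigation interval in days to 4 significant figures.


interval = 43.40 / 6.317 = 6.870 days
Therefore the irrigation interval = 6.870 days.


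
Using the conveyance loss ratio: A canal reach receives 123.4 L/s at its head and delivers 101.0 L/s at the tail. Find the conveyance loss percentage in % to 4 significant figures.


Approach: apply the conveyance loss ratio, loss% = ((Q_head - Q_tail)/Q_head)*100.
loss = ((123.4 - 101.0)/123.4)*100 = 18.15 %
Therefore the conveyance loss percentage = 18.15 %.


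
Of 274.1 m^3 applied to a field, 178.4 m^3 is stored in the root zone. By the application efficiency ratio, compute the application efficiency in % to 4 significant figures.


Approach: apply the application efficiency ratio, Ea = (stored/applied)*100.
Ea = (178.4/274.1)*100 = 65.09 %
Therefore the application efficiency = 65.09 %.


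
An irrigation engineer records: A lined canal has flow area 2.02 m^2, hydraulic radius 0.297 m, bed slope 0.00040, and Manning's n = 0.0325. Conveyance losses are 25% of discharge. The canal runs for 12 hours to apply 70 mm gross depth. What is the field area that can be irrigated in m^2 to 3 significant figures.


Approach: apply Manning's equation with a conveyance and depth budget, Q = (1/n)*A*R^(2/3)*S^(1/2); Q_field = Q*(1-loss); Area = Q_field*t/(d/1000).
Step 1 — canal discharge (Manning's equation):
  Q = (1/0.0325) * 2.02 * 0.297^(2/3) * 0.00040^(1/2) = 0.55335 m^3/s
Step 2 — delivered flow: Q_field = 0.55335*(1 - 25/100) = 0.41501 m^3/s
Step 3 — volume delivered: V = 0.41501 * 12*3600 = 17929 m^3
Step 4 — area served: A = V / (depth/1000) = 17929 / 0.07 = 256000 m^2
Therefore the field area that can be irrigated = 256000 m^2.


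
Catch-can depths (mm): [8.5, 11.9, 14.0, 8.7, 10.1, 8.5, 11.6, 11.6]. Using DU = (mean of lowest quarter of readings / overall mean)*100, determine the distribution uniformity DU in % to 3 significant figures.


sorted lowest 2 of 8: [8.5, 8.5] -> mean = 8.5000 mm
overall mean = 10.613 mm
DU = (8.5000/10.613)*100 = 80.1 %
Therefore the distribution uniformity DU = 80.1 %.


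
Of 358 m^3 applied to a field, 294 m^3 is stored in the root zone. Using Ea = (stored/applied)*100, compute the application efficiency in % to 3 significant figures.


Ea = (294/358)*100 = 82.1 %
Therefore the application efficiency = 82.1 %.


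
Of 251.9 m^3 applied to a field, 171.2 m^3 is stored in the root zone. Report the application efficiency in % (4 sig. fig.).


Approach: apply the application efficiency ratio, Ea = (stored/applied)*100.
Ea = (171.2/251.9)*100 = 67.96 %
Therefore the application efficiency = 67.96 %.


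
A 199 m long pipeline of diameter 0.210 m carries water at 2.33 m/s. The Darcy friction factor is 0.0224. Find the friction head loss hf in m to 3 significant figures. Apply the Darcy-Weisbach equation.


Approach: apply the Darcy-Weisbach equation, hf = f*(L/D)*(v^2/(2g)).
hf = 0.0224 * (199/0.210) * (2.33^2 / (2*9.81))
hf = 5.87 m
Therefore the friction head loss hf = 5.87 m.


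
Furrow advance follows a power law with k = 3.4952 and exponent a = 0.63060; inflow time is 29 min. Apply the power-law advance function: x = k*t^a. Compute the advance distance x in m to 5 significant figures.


x = 3.4952 * 29^0.63060 = 29.219 m
Therefore the advance distance x = 29.219 m.


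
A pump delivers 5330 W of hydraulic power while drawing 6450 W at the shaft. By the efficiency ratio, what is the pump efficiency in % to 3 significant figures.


Approach: apply the efficiency ratio, eta = (P_out/P_in)*100.
eta = (5330 / 6450) * 100 = 82.6 %
Therefore the pump efficiency = 82.6 %.


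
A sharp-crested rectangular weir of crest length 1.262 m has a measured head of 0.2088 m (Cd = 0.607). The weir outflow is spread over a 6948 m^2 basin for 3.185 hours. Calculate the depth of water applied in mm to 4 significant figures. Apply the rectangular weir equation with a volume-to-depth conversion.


Approach: apply the rectangular weir equation with a volume-to-depth conversion, Q = (2/3)*Cd*L*sqrt(2g)*H^1.5; d = Q*t/A * 1000.
Step 1 — weir discharge:
  Q = (2/3)*0.607*1.262*sqrt(2*9.81)*0.2088^1.5 = 0.215825 m^3/s
Step 2 — volume: V = 0.215825 * 3.185*3600 = 2474.65 m^3
Step 3 — depth: d = V/A * 1000 = 2474.65/6948 * 1000 = 356.2 mm
Therefore the depth of water applied = 356.2 mm.


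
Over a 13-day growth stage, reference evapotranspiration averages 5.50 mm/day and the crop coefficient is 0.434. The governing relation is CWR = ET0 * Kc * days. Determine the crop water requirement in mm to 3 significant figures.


CWR = 5.50 * 0.434 * 13 = 31.0 mm
Therefore the crop water requirement = 31.0 mm.


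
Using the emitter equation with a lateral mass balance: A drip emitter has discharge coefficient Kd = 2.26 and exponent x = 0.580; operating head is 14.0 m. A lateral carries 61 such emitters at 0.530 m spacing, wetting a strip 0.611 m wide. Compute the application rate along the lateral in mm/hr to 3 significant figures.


Approach: apply the emitter equation with a lateral mass balance, q = Kd*h^x; Q = n*q; rate = Q/(n*spacing*width).
Step 1 — single emitter flow (q = Kd*h^x):
  q = 2.26 * 14.0^0.580 = 10.444 L/hr
Step 2 — total lateral flow: Q = 61 * 10.444 = 637.08 L/hr
Step 3 — wetted area: A = 61 * 0.530 * 0.611 = 19.754 m^2
Step 4 — application rate: Q/A = 637.08/19.754 = 32.3 mm/hr
Therefore the application rate along the lateral = 32.3 mm/hr.


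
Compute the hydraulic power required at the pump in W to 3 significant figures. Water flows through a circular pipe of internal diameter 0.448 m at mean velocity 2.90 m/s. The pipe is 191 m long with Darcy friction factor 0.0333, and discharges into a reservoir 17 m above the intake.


Approach: apply continuity + Darcy-Weisbach + hydraulic power, Q = A*v; hf = f*(L/D)*(v^2/(2g)); H = static + hf; P = rho*g*Q*H.
Step 1 — flow rate (continuity, Q = A*v):
  A = pi*(0.448/2)^2 = 0.15763 m^2
  Q = 0.15763 * 2.90 = 0.45713 m^3/s
Step 2 — friction head loss (Darcy-Weisbach):
  hf = 0.0333 * (191/0.448) * (2.90^2 / (2*9.81))
  hf = 6.0855 m
Step 3 — total head: H = 17 + 6.0855 = 23.086 m
Step 4 — hydraulic power (P = rho*g*Q*H):
  P = 1000 * 9.81 * 0.45713 * 23.086 = 104000 W
Therefore the hydraulic power required at the pump = 104000 W.


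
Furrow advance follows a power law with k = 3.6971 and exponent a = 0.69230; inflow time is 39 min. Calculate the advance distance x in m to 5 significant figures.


Approach: apply the power-law advance function, x = k*t^a.
x = 3.6971 * 39^0.69230 = 46.704 m
Therefore the advance distance x = 46.704 m.


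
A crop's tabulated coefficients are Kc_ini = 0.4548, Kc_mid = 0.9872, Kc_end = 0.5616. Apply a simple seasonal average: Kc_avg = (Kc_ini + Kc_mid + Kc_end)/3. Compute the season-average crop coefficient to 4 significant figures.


Kc_avg = (0.4548 + 0.9872 + 0.5616)/3 = 0.6679
Therefore the season-average crop coefficient = 0.6679.


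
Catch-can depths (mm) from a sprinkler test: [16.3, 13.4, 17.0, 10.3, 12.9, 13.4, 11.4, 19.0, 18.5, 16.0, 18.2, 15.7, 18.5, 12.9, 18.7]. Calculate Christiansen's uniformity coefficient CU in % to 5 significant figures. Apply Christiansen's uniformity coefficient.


Approach: apply Christiansen's uniformity coefficient, CU = (1 - mean_abs_deviation/mean)*100.
mean = 15.48000 mm
mean |d_i - mean| = 2.477333 mm
CU = (1 - 2.477333/15.48000)*100 = 83.997 %
Therefore Christiansen's uniformity coefficient CU = 83.997 %.


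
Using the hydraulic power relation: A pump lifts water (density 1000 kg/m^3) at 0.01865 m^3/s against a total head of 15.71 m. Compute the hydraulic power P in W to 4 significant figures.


Approach: apply the hydraulic power relation, P = rho*g*Q*H.
P = 1000 * 9.81 * 0.01865 * 15.71 = 2874 W
Therefore the hydraulic power P = 2874 W.


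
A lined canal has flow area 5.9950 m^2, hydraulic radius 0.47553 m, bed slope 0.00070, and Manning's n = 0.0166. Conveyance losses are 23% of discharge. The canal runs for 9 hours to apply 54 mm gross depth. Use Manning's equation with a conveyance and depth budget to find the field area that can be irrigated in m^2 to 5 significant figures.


Approach: apply Manning's equation with a conveyance and depth budget, Q = (1/n)*A*R^(2/3)*S^(1/2); Q_field = Q*(1-loss); Area = Q_field*t/(d/1000).
Step 1 — canal discharge (Manning's equation):
  Q = (1/0.0166) * 5.9950 * 0.47553^(2/3) * 0.00070^(1/2) = 5.821239 m^3/s
Step 2 — delivered flow: Q_field = 5.821239*(1 - 23/100) = 4.482354 m^3/s
Step 3 — volume delivered: V = 4.482354 * 9*3600 = 145228.3 m^3
Step 4 — area served: A = V / (depth/1000) = 145228.3 / 0.054 = 2689400 m^2
Therefore the field area that can be irrigated = 2689400 m^2.


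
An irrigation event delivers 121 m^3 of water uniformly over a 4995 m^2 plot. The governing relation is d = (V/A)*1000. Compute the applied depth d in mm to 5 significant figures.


d = (121 / 4995) * 1000 = 24.224 mm
Therefore the applied depth d = 24.224 mm.


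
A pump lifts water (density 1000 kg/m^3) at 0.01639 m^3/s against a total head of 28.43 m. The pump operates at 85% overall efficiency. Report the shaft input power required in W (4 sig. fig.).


Approach: apply hydraulic power then efficiency conversion, P = rho*g*Q*H; P_in = P/eta.
Step 1 — hydraulic power (P = rho*g*Q*H):
  P = 1000 * 9.81 * 0.01639 * 28.43 = 4571.14 W
Step 2 — input power: P_in = P/eta = 4571.14 / 0.85 = 5378 W
Therefore the shaft input power required = 5378 W.


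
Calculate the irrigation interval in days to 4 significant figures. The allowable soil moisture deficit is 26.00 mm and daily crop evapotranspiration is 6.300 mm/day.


Approach: apply the irrigation interval relation, interval = SMD / ETc.
interval = 26.00 / 6.300 = 4.127 days
Therefore the irrigation interval = 4.127 days.


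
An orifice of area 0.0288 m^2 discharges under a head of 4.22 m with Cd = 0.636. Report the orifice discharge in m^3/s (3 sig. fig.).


Approach: apply the orifice equation, Q = Cd*A*sqrt(2*g*h).
Q = 0.636 * 0.0288 * sqrt(2*9.81*4.22) = 0.167 m^3/s
Therefore the orifice discharge = 0.167 m^3/s.


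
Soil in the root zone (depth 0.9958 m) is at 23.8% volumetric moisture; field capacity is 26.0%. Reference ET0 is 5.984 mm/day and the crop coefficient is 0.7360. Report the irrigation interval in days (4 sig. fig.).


Approach: apply soil-water budget scheduling, SMD = (FC-theta)/100*depth*1000; ETc = ET0*Kc; interval = SMD/ETc.
Step 1 — soil moisture deficit:
  SMD = (26.0 - 23.8)/100 * 0.9958 * 1000 = 21.9076 mm
Step 2 — daily crop ET (ETc = ET0*Kc):
  ETc = 5.984 * 0.7360 = 4.40422 mm/day
Step 3 — irrigation interval (SMD/ETc):
  interval = 21.9076 / 4.40422 = 4.974 days
Therefore the irrigation interval = 4.974 days.


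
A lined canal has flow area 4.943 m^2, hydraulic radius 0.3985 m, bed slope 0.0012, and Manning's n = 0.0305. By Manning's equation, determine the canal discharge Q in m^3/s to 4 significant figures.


Approach: apply Manning's equation, Q = (1/n)*A*R^(2/3)*S^(1/2).
Q = (1/0.0305) * 4.943 * 0.3985^(2/3) * 0.0012^(1/2) = 3.040 m^3/s
Therefore the canal discharge Q = 3.040 m^3/s.


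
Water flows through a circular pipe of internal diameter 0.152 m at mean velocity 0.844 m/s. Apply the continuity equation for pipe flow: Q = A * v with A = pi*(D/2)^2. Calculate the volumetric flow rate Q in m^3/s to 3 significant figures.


A = pi*(0.152/2)^2 = 0.018146 m^2
Q = 0.018146 * 0.844 = 0.0153 m^3/s
Therefore the volumetric flow rate Q = 0.0153 m^3/s.


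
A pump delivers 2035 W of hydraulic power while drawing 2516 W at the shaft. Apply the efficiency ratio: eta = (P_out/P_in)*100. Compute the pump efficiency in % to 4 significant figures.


eta = (2035 / 2516) * 100 = 80.88 %
Therefore the pump efficiency = 80.88 %.


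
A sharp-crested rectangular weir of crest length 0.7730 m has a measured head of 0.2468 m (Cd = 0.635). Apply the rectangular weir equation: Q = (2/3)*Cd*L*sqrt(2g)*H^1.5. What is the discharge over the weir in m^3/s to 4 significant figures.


Q = (2/3)*0.635*0.7730*sqrt(2*9.81)*0.2468^1.5 = 0.1777 m^3/s
Therefore the discharge over the weir = 0.1777 m^3/s.


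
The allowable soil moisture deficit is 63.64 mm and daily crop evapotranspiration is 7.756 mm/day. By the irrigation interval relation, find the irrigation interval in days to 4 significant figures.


Approach: apply the irrigation interval relation, interval = SMD / ETc.
interval = 63.64 / 7.756 = 8.205 days
Therefore the irrigation interval = 8.205 days.


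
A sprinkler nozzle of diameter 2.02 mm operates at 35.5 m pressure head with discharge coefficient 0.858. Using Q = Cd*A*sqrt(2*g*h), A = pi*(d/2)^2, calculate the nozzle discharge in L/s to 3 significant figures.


A = pi*(2.02e-3/2)^2 = 3.2047e-06 m^2
Q = 0.858 * 3.2047e-06 * sqrt(2*9.81*35.5) * 1000 = 0.0726 L/s
Therefore the nozzle discharge = 0.0726 L/s.


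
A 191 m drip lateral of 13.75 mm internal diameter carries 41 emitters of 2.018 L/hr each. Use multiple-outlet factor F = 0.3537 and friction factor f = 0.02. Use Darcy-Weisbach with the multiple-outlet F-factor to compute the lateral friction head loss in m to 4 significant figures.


Approach: apply Darcy-Weisbach with the multiple-outlet F-factor, Q = n*q/(3600*1000) m^3/s; v = Q/A; hf = F*f*(L/D)*(v^2/(2g)).
Q = 41*2.018/(3600*1000) = 2.29828e-05 m^3/s
A = pi*(13.75e-3/2)^2 = 1.48489e-04 m^2, so v = Q/A = 0.154777 m/s
hf = 0.3537*0.02*(191/0.01375)*(0.154777^2/(2*9.81)) = 0.1200 m
Therefore the lateral friction head loss = 0.1200 m.


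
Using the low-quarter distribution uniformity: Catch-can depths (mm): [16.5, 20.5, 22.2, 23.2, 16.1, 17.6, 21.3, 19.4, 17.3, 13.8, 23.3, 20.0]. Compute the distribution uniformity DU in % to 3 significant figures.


Approach: apply the low-quarter distribution uniformity, DU = (mean of lowest quarter of readings / overall mean)*100.
sorted lowest 3 of 12: [13.8, 16.1, 16.5] -> mean = 15.467 mm
overall mean = 19.267 mm
DU = (15.467/19.267)*100 = 80.3 %
Therefore the distribution uniformity DU = 80.3 %.
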